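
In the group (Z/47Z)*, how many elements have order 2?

1

φ(47) = 47 − 1 = 46 = 2 · 23.
Since (Z/47Z)^× is cyclic of order 46, the number of elements of order d is φ(d) when d | 46 and 0 otherwise.
2 | 46, and φ(2) = 2 − 1 = 1.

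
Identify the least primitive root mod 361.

2

φ(361) = φ(19^2) = 19·(19−1) = 342 = 2 · 3^2 · 19.
Test candidates g = 2, 3, … against the prime factors q ∈ {2, 3, 19} of φ(361): g is a generator iff g^(342/q) ≢ 1 for every such q.
g = 2: 2^171 ≡ 360; 2^114 ≡ 292; 2^18 ≡ 58 — none is 1, so 2 is a primitive root.
The smallest primitive root modulo 361 is 2.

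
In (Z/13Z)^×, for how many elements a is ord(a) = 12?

4

φ(13) = 13 − 1 = 12 = 2^2 · 3.
Since (Z/13Z)^× is cyclic of order 12, the number of elements of order d is φ(d) when d | 12 and 0 otherwise.
12 = 2^2 · 3 divides 12, and φ(12) = 4.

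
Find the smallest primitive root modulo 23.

5

φ(23) = 23 − 1 = 22 = 2 · 11.
g is a primitive root iff g^(22/q) ≢ 1 (mod 23) for each prime q ∈ {2, 11}.
g = 2: 2^11 ≡ 1 — hits 1, so not a primitive root.
g = 3: 3^11 ≡ 1 — hits 1, so not a primitive root.
g = 4: 4^11 ≡ 1 — hits 1, so not a primitive root.
g = 5: 5^11 ≡ 22; 5^2 ≡ 2 — none is 1, so 5 is a primitive root.
So 5 is the smallest generator of (Z/23Z)^×.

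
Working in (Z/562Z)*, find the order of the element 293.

By Lagrange's theorem, ord_562(293) divides φ(562) = φ(2)·φ(281) = 1·280 = 280 = 2^3 · 5 · 7.
Divisors of 280: 1, 2, 4, 5, 7, 8, 10, 14, 20, 28, 35, 40, 56, 70, 140, 280.
Compute 293^d (mod 562) for the divisors d until we hit 1:
293^1 ≡ 293 (mod 562)
293^2 ≡ 425 (mod 562)
293^4 ≡ 223 (mod 562)
293^5 ≡ 147 (mod 562)
293^7 ≡ 93 (mod 562)
293^8 ≡ 273 (mod 562)
293^10 ≡ 253 (mod 562)
293^14 ≡ 219 (mod 562)
293^20 ≡ 503 (mod 562)
293^28 ≡ 191 (mod 562)
293^35 ≡ 341 (mod 562)
293^40 ≡ 109 (mod 562)
293^56 ≡ 513 (mod 562)
293^70 ≡ 509 (mod 562)
293^140 ≡ 561 (mod 562)
293^280 ≡ 1 (mod 562) ✓
Therefore the multiplicative order of 293 modulo 562 is 280.

280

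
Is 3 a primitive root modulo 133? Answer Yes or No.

No

133 = 7 · 19 is a product of two distinct odd primes, so (Z/133Z)^× ≅ (Z/7Z)^× × (Z/19Z)^× is not cyclic.
No primitive root modulo 133 exists; in particular 3 is not one.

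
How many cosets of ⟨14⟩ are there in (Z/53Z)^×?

The order of 14 must divide φ(53) = 53 − 1 = 52 = 2^2 · 13.
Divisors of 52: 1, 2, 4, 13, 26, 52.
Evaluate successive powers at the divisors of 52:
14^1 ≡ 14
14^2 ≡ 37
14^4 ≡ 44
14^13 ≡ 23
14^26 ≡ 52
14^52 ≡ 1
Thus |⟨14⟩| = ord(14) = 52.
Index = |(Z/53Z)^×| / |⟨14⟩| = 52 / 52 = 1.

1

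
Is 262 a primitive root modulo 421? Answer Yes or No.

φ(421) = 421 − 1 = 420 = 2^2 · 3 · 5 · 7.
It suffices to check that the order of 262 is not a proper divisor of 420: compute 262^(420/q) for q ∈ {2, 3, 5, 7}.
262^210 ≡ 420 (mod 421)  [q = 2: ≢ 1 ✓]
262^140 ≡ 400 (mod 421)  [q = 3: ≢ 1 ✓]
262^84 ≡ 1 (mod 421)  [q = 5: ≡ 1 ✗]
262^60 ≡ 1 (mod 421)  [q = 7: ≡ 1 ✗]
The check at q = 5 fails, so 262 generates a proper subgroup.

No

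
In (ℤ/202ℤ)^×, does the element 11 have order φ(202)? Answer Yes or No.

Yes

φ(202) = φ(2)·φ(101) = 1·100 = 100 = 2^2 · 5^2.
Test 11^(100/q) mod 202 for each prime factor q of 100:
11^50 ≡ 201 (mod 202)  [q = 2: ≢ 1 ✓]
11^20 ≡ 87 (mod 202)  [q = 5: ≢ 1 ✓]
None equal 1, so ord_202(11) = 100: 11 is a primitive root.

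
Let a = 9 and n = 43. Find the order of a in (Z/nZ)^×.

21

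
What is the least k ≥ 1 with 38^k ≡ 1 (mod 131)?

65

The order of 38 must divide φ(131) = 131 − 1 = 130 = 2 · 5 · 13.
Divisors of 130: 1, 2, 5, 10, 13, 26, 65, 130.
Evaluate successive powers at the divisors of 130:
38^1 ≡ 38 (mod 131)
38^2 ≡ 3 (mod 131)
38^5 ≡ 80 (mod 131)
38^10 ≡ 112 (mod 131)
38^13 ≡ 61 (mod 131)
38^26 ≡ 53 (mod 131)
38^65 ≡ 1 (mod 131) ✓
Therefore the multiplicative order of 38 modulo 131 is 65.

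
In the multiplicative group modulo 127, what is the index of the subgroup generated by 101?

ord(101) | φ(127) = 127 − 1 = 126 = 2 · 3^2 · 7.
Divisors of 126: 1, 2, 3, 6, 7, 9, 14, 18, 21, 42, 63, 126.
Evaluate successive powers at the divisors of 126:
101^1 ≡ 101
101^2 ≡ 41
101^3 ≡ 77
101^6 ≡ 87
101^7 ≡ 24
101^9 ≡ 95
101^14 ≡ 68
101^18 ≡ 8
101^21 ≡ 108
101^42 ≡ 107
101^63 ≡ 126
101^126 ≡ 1
The order of 101 is 126, so the subgroup it generates has 126 elements.
[(Z/127Z)^× : ⟨101⟩] = 126/126 = 1.

1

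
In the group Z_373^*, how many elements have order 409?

0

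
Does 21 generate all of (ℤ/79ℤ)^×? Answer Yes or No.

No

φ(79) = 79 − 1 = 78 = 2 · 3 · 13.
An element g generates (Z/79Z)^× iff g^(78/q) ≢ 1 (mod 79) for each prime q ∈ {2, 3, 13}.
21^39 ≡ 1 (mod 79)  [q = 2: ≡ 1 ✗]
21^26 ≡ 1 (mod 79)  [q = 3: ≡ 1 ✗]
21^6 ≡ 8 (mod 79)  [q = 13: ≢ 1 ✓]
The check at q = 2 fails, so 21 generates a proper subgroup.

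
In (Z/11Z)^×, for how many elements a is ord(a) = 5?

φ(11) = 11 − 1 = 10 = 2 · 5.
Since (Z/11Z)^× is cyclic of order 10, the number of elements of order d is φ(d) when d | 10 and 0 otherwise.
5 | 10, and φ(5) = 5 − 1 = 4.

4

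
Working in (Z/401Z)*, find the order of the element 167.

400

By Lagrange's theorem, ord_401(167) divides φ(401) = 401 − 1 = 400 = 2^4 · 5^2.
Divisors of 400: 1, 2, 4, 5, 8, 10, 16, 20, 25, 40, 50, 80, 100, 200, 400.
Test each divisor d:
167^1 ≡ 167 (mod 401)
167^2 ≡ 220 (mod 401)
167^4 ≡ 280 (mod 401)
167^5 ≡ 244 (mod 401)
167^8 ≡ 205 (mod 401)
167^10 ≡ 188 (mod 401)
167^16 ≡ 321 (mod 401)
167^20 ≡ 56 (mod 401)
167^25 ≡ 30 (mod 401)
167^40 ≡ 329 (mod 401)
167^50 ≡ 98 (mod 401)
167^80 ≡ 372 (mod 401)
167^100 ≡ 381 (mod 401)
167^200 ≡ 400 (mod 401)
167^400 ≡ 1 (mod 401) ✓
The smallest such exponent is 400, so the order of 167 is 400.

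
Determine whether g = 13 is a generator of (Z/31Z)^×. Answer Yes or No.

φ(31) = 31 − 1 = 30 = 2 · 3 · 5.
It suffices to check that the order of 13 is not a proper divisor of 30: compute 13^(30/q) for q ∈ {2, 3, 5}.
13^15 ≡ 30 (mod 31)  [q = 2: ≢ 1 ✓]
13^10 ≡ 5 (mod 31)  [q = 3: ≢ 1 ✓]
13^6 ≡ 16 (mod 31)  [q = 5: ≢ 1 ✓]
Every test exponent gives a nontrivial residue, hence 13 generates the full group.

Yes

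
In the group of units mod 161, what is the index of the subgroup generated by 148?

6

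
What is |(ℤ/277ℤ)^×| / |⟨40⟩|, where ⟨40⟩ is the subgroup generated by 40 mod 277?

Since 40 ∈ (Z/277Z)^×, its order divides φ(277) = 277 − 1 = 276 = 2^2 · 3 · 23.
Divisors of 276: 1, 2, 3, 4, 6, 12, 23, 46, 69, 92, 138, 276.
Test each divisor d:
40^1 ≡ 40 (mod 277)
40^2 ≡ 215 (mod 277)
40^3 ≡ 13 (mod 277)
40^4 ≡ 243 (mod 277)
40^6 ≡ 169 (mod 277)
40^12 ≡ 30 (mod 277)
40^23 ≡ 161 (mod 277)
40^46 ≡ 160 (mod 277)
40^69 ≡ 276 (mod 277)
40^92 ≡ 116 (mod 277)
40^138 ≡ 1 (mod 277) ✓
The order of 40 is 138, so the subgroup it generates has 138 elements.
Index = |(Z/277Z)^×| / |⟨40⟩| = 276 / 138 = 2.

2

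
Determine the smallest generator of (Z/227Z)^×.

φ(227) = 227 − 1 = 226 = 2 · 113.
g is a primitive root iff g^(226/q) ≢ 1 (mod 227) for each prime q ∈ {2, 113}.
g = 2: 2^113 ≡ 226; 2^2 ≡ 4 — none is 1, so 2 is a primitive root.
The smallest primitive root modulo 227 is 2.

2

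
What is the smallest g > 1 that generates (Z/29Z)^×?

φ(29) = 29 − 1 = 28 = 2^2 · 7.
Test candidates g = 2, 3, … against the prime factors q ∈ {2, 7} of φ(29): g is a generator iff g^(28/q) ≢ 1 for every such q.
g = 2: 2^14 ≡ 28; 2^4 ≡ 16 — none is 1, so 2 is a primitive root.
Hence the least primitive root of 29 is 2.

2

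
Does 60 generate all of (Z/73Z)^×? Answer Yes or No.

φ(73) = 73 − 1 = 72 = 2^3 · 3^2.
An element g generates (Z/73Z)^× iff g^(72/q) ≢ 1 (mod 73) for each prime q ∈ {2, 3}.
60^36 ≡ 72 (mod 73)  [q = 2: ≢ 1 ✓]
60^24 ≡ 64 (mod 73)  [q = 3: ≢ 1 ✓]
Every test exponent gives a nontrivial residue, hence 60 generates the full group.

Yes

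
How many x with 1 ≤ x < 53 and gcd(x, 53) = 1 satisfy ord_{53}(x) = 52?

24

φ(53) = 53 − 1 = 52 = 2^2 · 13.
In a cyclic group of order 52, there are φ(d) elements of order d for each divisor d of 52, and zero for non-divisors.
52 = 2^2 · 13 divides 52, and φ(52) = 24.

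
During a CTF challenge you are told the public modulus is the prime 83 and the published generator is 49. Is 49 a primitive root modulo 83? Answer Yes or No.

φ(83) = 83 − 1 = 82 = 2 · 41.
An element g generates (Z/83Z)^× iff g^(82/q) ≢ 1 (mod 83) for each prime q ∈ {2, 41}.
49^41 ≡ 1 (mod 83)  [q = 2: ≡ 1 ✗]
49^2 ≡ 77 (mod 83)  [q = 41: ≢ 1 ✓]
Since 49^41 ≡ 1, the order of 49 divides 41 < 82, so 49 is not a primitive root.

No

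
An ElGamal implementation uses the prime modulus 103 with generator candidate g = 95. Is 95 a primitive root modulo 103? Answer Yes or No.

No

φ(103) = 103 − 1 = 102 = 2 · 3 · 17.
It suffices to check that the order of 95 is not a proper divisor of 102: compute 95^(102/q) for q ∈ {2, 3, 17}.
95^51 ≡ 102 (mod 103)  [q = 2: ≢ 1 ✓]
95^34 ≡ 1 (mod 103)  [q = 3: ≡ 1 ✗]
95^6 ≡ 9 (mod 103)  [q = 17: ≢ 1 ✓]
95^34 ≡ 1 shows ord(95) | 34, strictly less than φ(103); not a primitive root.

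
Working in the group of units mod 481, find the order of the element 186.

By Lagrange's theorem, ord_481(186) divides φ(481) = φ(13·37) = (13−1)·(37−1) = 12·36 = 432 = 2^4 · 3^3.
Divisors of 432: 1, 2, 3, 4, 6, 8, 9, 12, 16, 18, 24, 27, 36, 48, 54, 72, 108, 144, 216, 432.
Check 186^d mod 481 for each divisor in increasing order:
186^1 ≡ 186 (mod 481)
186^2 ≡ 445 (mod 481)
186^3 ≡ 38 (mod 481)
186^4 ≡ 334 (mod 481)
186^6 ≡ 1 (mod 481) ✓
So ord_481(186) = 6.

6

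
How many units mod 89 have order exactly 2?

φ(89) = 89 − 1 = 88 = 2^3 · 11.
In a cyclic group of order 88, there are φ(d) elements of order d for each divisor d of 88, and zero for non-divisors.
2 | 88, and φ(2) = 2 − 1 = 1.

1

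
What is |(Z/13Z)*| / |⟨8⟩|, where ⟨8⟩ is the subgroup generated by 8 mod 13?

3

The order of 8 must divide φ(13) = 13 − 1 = 12 = 2^2 · 3.
Divisors of 12: 1, 2, 3, 4, 6, 12.
Test each divisor d:
8^1 ≡ 8
8^2 ≡ 12
8^3 ≡ 5
8^4 ≡ 1
The order of 8 is 4, so the subgroup it generates has 4 elements.
[(Z/13Z)^× : ⟨8⟩] = 12/4 = 3.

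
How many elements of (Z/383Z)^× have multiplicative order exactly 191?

φ(383) = 383 − 1 = 382 = 2 · 191.
Since (Z/383Z)^× is cyclic of order 382, the number of elements of order d is φ(d) when d | 382 and 0 otherwise.
191 | 382, and φ(191) = 191 − 1 = 190.

190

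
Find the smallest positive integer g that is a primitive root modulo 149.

2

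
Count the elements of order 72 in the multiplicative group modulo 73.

φ(73) = 73 − 1 = 72 = 2^3 · 3^2.
Since (Z/73Z)^× is cyclic of order 72, the number of elements of order d is φ(d) when d | 72 and 0 otherwise.
72 = 2^3 · 3^2 divides 72, and φ(72) = 24.

24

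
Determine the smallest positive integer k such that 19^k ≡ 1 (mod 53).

By Lagrange's theorem, ord_53(19) divides φ(53) = 53 − 1 = 52 = 2^2 · 13.
Divisors of 52: 1, 2, 4, 13, 26, 52.
Test each divisor d:
19^1 ≡ 19 (mod 53)
19^2 ≡ 43 (mod 53)
19^4 ≡ 47 (mod 53)
19^13 ≡ 30 (mod 53)
19^26 ≡ 52 (mod 53)
19^52 ≡ 1 (mod 53) ✓
The smallest such exponent is 52, so the order of 19 is 52.

52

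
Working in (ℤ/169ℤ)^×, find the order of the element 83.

52

ord(83) | φ(169) = φ(13^2) = 13·(13−1) = 156 = 2^2 · 3 · 13.
Divisors of 156: 1, 2, 3, 4, 6, 12, 13, 26, 39, 52, 78, 156.
Compute 83^d (mod 169) for the divisors d until we hit 1:
83^1 ≡ 83
83^2 ≡ 129
83^3 ≡ 60
83^4 ≡ 79
83^6 ≡ 51
83^12 ≡ 66
83^13 ≡ 70
83^26 ≡ 168
83^39 ≡ 99
83^52 ≡ 1
Hence ord(83) = 52.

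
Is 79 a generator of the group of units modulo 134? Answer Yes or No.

φ(134) = φ(2)·φ(67) = 1·66 = 66 = 2 · 3 · 11.
Test 79^(66/q) mod 134 for each prime factor q of 66:
79^33 ≡ 133 (mod 134)  [q = 2: ≢ 1 ✓]
79^22 ≡ 29 (mod 134)  [q = 3: ≢ 1 ✓]
79^6 ≡ 129 (mod 134)  [q = 11: ≢ 1 ✓]
None equal 1, so ord_134(79) = 66: 79 is a primitive root.

Yes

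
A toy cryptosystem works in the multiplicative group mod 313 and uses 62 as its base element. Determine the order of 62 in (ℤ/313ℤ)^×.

Since 62 ∈ (Z/313Z)^×, its order divides φ(313) = 313 − 1 = 312 = 2^3 · 3 · 13.
Divisors of 312: 1, 2, 3, 4, 6, 8, 12, 13, 24, 26, 39, 52, 78, 104, 156, 312.
Test each divisor d:
62^1 ≡ 62
62^2 ≡ 88
62^3 ≡ 135
62^4 ≡ 232
62^6 ≡ 71
62^8 ≡ 301
62^12 ≡ 33
62^13 ≡ 168
62^24 ≡ 150
62^26 ≡ 54
62^39 ≡ 308
62^52 ≡ 99
62^78 ≡ 25
62^104 ≡ 98
62^156 ≡ 312
62^312 ≡ 1
Therefore the multiplicative order of 62 modulo 313 is 312.

312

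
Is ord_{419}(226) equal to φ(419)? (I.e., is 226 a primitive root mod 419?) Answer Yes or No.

φ(419) = 419 − 1 = 418 = 2 · 11 · 19.
Test 226^(418/q) mod 419 for each prime factor q of 418:
226^209 ≡ 1 (mod 419)  [q = 2: ≡ 1 ✗]
226^38 ≡ 334 (mod 419)  [q = 11: ≢ 1 ✓]
226^22 ≡ 343 (mod 419)  [q = 19: ≢ 1 ✓]
226^209 ≡ 1 shows ord(226) | 209, strictly less than φ(419); not a primitive root.

No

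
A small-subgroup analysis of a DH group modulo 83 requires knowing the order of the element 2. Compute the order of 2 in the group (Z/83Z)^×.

By Lagrange's theorem, ord_83(2) divides φ(83) = 83 − 1 = 82 = 2 · 41.
Divisors of 82: 1, 2, 41, 82.
Check 2^d mod 83 for each divisor in increasing order:
2^1 ≡ 2 (mod 83)
2^2 ≡ 4 (mod 83)
2^41 ≡ 82 (mod 83)
2^82 ≡ 1 (mod 83) ✓
The smallest such exponent is 82, so the order of 2 is 82.

82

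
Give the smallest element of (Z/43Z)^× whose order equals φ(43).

3

φ(43) = 43 − 1 = 42 = 2 · 3 · 7.
Test candidates g = 2, 3, … against the prime factors q ∈ {2, 3, 7} of φ(43): g is a generator iff g^(42/q) ≢ 1 for every such q.
g = 2: 2^21 ≡ 42; 2^14 ≡ 1 — hits 1, so not a primitive root.
g = 3: 3^21 ≡ 42; 3^14 ≡ 36; 3^6 ≡ 41 — none is 1, so 3 is a primitive root.
So 3 is the smallest generator of (Z/43Z)^×.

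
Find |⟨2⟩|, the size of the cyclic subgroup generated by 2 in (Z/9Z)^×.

Since 2 ∈ (Z/9Z)^×, its order divides φ(9) = φ(3^2) = 3·(3−1) = 6 = 2 · 3.
Divisors of 6: 1, 2, 3, 6.
Test each divisor d:
2^1 ≡ 2 (mod 9)
2^2 ≡ 4 (mod 9)
2^3 ≡ 8 (mod 9)
2^6 ≡ 1 (mod 9) ✓
So ord_9(2) = 6.

6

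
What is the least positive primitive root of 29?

2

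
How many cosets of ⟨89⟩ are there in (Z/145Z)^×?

4

ord(89) | φ(145) = φ(5·29) = (5−1)·(29−1) = 4·28 = 112 = 2^4 · 7.
Divisors of 112: 1, 2, 4, 7, 8, 14, 16, 28, 56, 112.
Test each divisor d:
89^1 ≡ 89 (mod 145)
89^2 ≡ 91 (mod 145)
89^4 ≡ 16 (mod 145)
89^7 ≡ 99 (mod 145)
89^8 ≡ 111 (mod 145)
89^14 ≡ 86 (mod 145)
89^16 ≡ 141 (mod 145)
89^28 ≡ 1 (mod 145) ✓
So ord_145(89) = 28, hence |⟨89⟩| = 28.
Index = |(Z/145Z)^×| / |⟨89⟩| = 112 / 28 = 4.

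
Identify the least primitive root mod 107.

2

φ(107) = 107 − 1 = 106 = 2 · 53.
Test candidates g = 2, 3, … against the prime factors q ∈ {2, 53} of φ(107): g is a generator iff g^(106/q) ≢ 1 for every such q.
g = 2: 2^53 ≡ 106; 2^2 ≡ 4 — none is 1, so 2 is a primitive root.
The smallest primitive root modulo 107 is 2.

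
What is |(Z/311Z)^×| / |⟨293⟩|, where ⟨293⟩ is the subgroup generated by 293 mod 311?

5

By Lagrange's theorem, ord_311(293) divides φ(311) = 311 − 1 = 310 = 2 · 5 · 31.
Divisors of 310: 1, 2, 5, 10, 31, 62, 155, 310.
Check 293^d mod 311 for each divisor in increasing order:
293^1 ≡ 293
293^2 ≡ 13
293^5 ≡ 68
293^10 ≡ 270
293^31 ≡ 310
293^62 ≡ 1
So ord_311(293) = 62, hence |⟨293⟩| = 62.
The index is φ(311) / ord(293) = 310 / 62 = 5.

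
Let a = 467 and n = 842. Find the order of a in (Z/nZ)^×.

105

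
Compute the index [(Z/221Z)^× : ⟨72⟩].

16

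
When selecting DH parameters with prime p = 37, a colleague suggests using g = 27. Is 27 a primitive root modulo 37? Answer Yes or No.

No

φ(37) = 37 − 1 = 36 = 2^2 · 3^2.
Test 27^(36/q) mod 37 for each prime factor q of 36:
27^18 ≡ 1 (mod 37)  [q = 2: ≡ 1 ✗]
27^12 ≡ 1 (mod 37)  [q = 3: ≡ 1 ✗]
Since 27^18 ≡ 1, the order of 27 divides 18 < 36, so 27 is not a primitive root.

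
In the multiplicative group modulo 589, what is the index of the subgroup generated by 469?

6

The order of 469 must divide φ(589) = φ(19·31) = (19−1)·(31−1) = 18·30 = 540 = 2^2 · 3^3 · 5.
Divisors of 540: 1, 2, 3, 4, 5, 6, 9, 10, 12, 15, 18, 20, 27, 30, 36, 45, 54, 60, 90, 108, 135, 180, 270, 540.
Compute 469^d (mod 589) for the divisors d until we hit 1:
469^1 ≡ 469 (mod 589)
469^2 ≡ 264 (mod 589)
469^3 ≡ 126 (mod 589)
469^4 ≡ 194 (mod 589)
469^5 ≡ 280 (mod 589)
469^6 ≡ 562 (mod 589)
469^9 ≡ 132 (mod 589)
469^10 ≡ 63 (mod 589)
469^12 ≡ 140 (mod 589)
469^15 ≡ 559 (mod 589)
469^18 ≡ 343 (mod 589)
469^20 ≡ 435 (mod 589)
469^27 ≡ 512 (mod 589)
469^30 ≡ 311 (mod 589)
469^36 ≡ 438 (mod 589)
469^45 ≡ 94 (mod 589)
469^54 ≡ 39 (mod 589)
469^60 ≡ 125 (mod 589)
469^90 ≡ 1 (mod 589) ✓
The order of 469 is 90, so the subgroup it generates has 90 elements.
The index is φ(589) / ord(469) = 540 / 90 = 6.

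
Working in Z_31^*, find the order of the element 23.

10

By Lagrange's theorem, ord_31(23) divides φ(31) = 31 − 1 = 30 = 2 · 3 · 5.
Divisors of 30: 1, 2, 3, 5, 6, 10, 15, 30.
Check 23^d mod 31 for each divisor in increasing order:
23^1 ≡ 23
23^2 ≡ 2
23^3 ≡ 15
23^5 ≡ 30
23^6 ≡ 8
23^10 ≡ 1
The smallest such exponent is 10, so the order of 23 is 10.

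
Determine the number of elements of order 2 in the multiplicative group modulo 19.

1

φ(19) = 19 − 1 = 18 = 2 · 3^2.
(Z/19Z)^× is cyclic (|G| = 18); a cyclic group of order m has exactly φ(d) elements of each order d | m, and none otherwise.
2 | 18, and φ(2) = 2 − 1 = 1.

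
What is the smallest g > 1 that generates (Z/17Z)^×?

3

φ(17) = 17 − 1 = 16 = 2^4.
g is a primitive root iff g^(16/q) ≢ 1 (mod 17) for each prime q ∈ {2}.
g = 2: 2^8 ≡ 1 — hits 1, so not a primitive root.
g = 3: 3^8 ≡ 16 — none is 1, so 3 is a primitive root.
So 3 is the smallest generator of (Z/17Z)^×.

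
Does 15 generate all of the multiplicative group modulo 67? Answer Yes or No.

φ(67) = 67 − 1 = 66 = 2 · 3 · 11.
15 is a primitive root mod 67 iff 15^(φ(67)/q) ≢ 1 for every prime q | φ(67), i.e. q ∈ {2, 3, 11}.
15^33 ≡ 1 (mod 67)  [q = 2: ≡ 1 ✗]
15^22 ≡ 1 (mod 67)  [q = 3: ≡ 1 ✗]
15^6 ≡ 22 (mod 67)  [q = 11: ≢ 1 ✓]
15^33 ≡ 1 shows ord(15) | 33, strictly less than φ(67); not a primitive root.

No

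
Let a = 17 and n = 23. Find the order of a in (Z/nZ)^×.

22

Since 17 ∈ (Z/23Z)^×, its order divides φ(23) = 23 − 1 = 22 = 2 · 11.
Divisors of 22: 1, 2, 11, 22.
Test each divisor d:
17^1 ≡ 17 (mod 23)
17^2 ≡ 13 (mod 23)
17^11 ≡ 22 (mod 23)
17^22 ≡ 1 (mod 23) ✓
Hence ord(17) = 22.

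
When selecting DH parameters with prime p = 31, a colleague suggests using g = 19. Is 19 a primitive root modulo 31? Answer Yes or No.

No

φ(31) = 31 − 1 = 30 = 2 · 3 · 5.
Test 19^(30/q) mod 31 for each prime factor q of 30:
19^15 ≡ 1 (mod 31)  [q = 2: ≡ 1 ✗]
19^10 ≡ 25 (mod 31)  [q = 3: ≢ 1 ✓]
19^6 ≡ 2 (mod 31)  [q = 5: ≢ 1 ✓]
The check at q = 2 fails, so 19 generates a proper subgroup.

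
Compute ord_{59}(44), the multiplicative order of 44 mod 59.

58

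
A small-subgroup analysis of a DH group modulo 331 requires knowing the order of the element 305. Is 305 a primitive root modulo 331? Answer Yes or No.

Yes

φ(331) = 331 − 1 = 330 = 2 · 3 · 5 · 11.
Test 305^(330/q) mod 331 for each prime factor q of 330:
305^165 ≡ 330 (mod 331)  [q = 2: ≢ 1 ✓]
305^110 ≡ 31 (mod 331)  [q = 3: ≢ 1 ✓]
305^66 ≡ 64 (mod 331)  [q = 5: ≢ 1 ✓]
305^30 ≡ 80 (mod 331)  [q = 11: ≢ 1 ✓]
All checks pass, so 305 has order 330 and is a primitive root modulo 331.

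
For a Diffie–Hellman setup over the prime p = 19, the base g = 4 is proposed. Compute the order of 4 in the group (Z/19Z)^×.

9

Since 4 ∈ (Z/19Z)^×, its order divides φ(19) = 19 − 1 = 18 = 2 · 3^2.
Divisors of 18: 1, 2, 3, 6, 9, 18.
Evaluate successive powers at the divisors of 18:
4^1 ≡ 4
4^2 ≡ 16
4^3 ≡ 7
4^6 ≡ 11
4^9 ≡ 1
So ord_19(4) = 9.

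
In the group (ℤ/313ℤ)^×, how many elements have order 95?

0

φ(313) = 313 − 1 = 312 = 2^3 · 3 · 13.
In a cyclic group of order 312, there are φ(d) elements of order d for each divisor d of 312, and zero for non-divisors.
95 does not divide 312, so no element of (Z/313Z)^× has order 95.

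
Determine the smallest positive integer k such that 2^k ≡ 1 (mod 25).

ord(2) | φ(25) = φ(5^2) = 5·(5−1) = 20 = 2^2 · 5.
Divisors of 20: 1, 2, 4, 5, 10, 20.
Evaluate successive powers at the divisors of 20:
2^1 ≡ 2
2^2 ≡ 4
2^4 ≡ 16
2^5 ≡ 7
2^10 ≡ 24
2^20 ≡ 1
Hence ord(2) = 20.

20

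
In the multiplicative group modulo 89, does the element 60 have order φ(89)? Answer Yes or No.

Yes

φ(89) = 89 − 1 = 88 = 2^3 · 11.
An element g generates (Z/89Z)^× iff g^(88/q) ≢ 1 (mod 89) for each prime q ∈ {2, 11}.
60^44 ≡ 88 (mod 89)  [q = 2: ≢ 1 ✓]
60^8 ≡ 4 (mod 89)  [q = 11: ≢ 1 ✓]
All checks pass, so 60 has order 88 and is a primitive root modulo 89.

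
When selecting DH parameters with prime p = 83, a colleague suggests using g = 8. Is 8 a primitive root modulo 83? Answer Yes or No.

Yes

φ(83) = 83 − 1 = 82 = 2 · 41.
An element g generates (Z/83Z)^× iff g^(82/q) ≢ 1 (mod 83) for each prime q ∈ {2, 41}.
8^41 ≡ 82 (mod 83)  [q = 2: ≢ 1 ✓]
8^2 ≡ 64 (mod 83)  [q = 41: ≢ 1 ✓]
Every test exponent gives a nontrivial residue, hence 8 generates the full group.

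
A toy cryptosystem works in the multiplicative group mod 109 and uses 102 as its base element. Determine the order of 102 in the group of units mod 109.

54

The order of 102 must divide φ(109) = 109 − 1 = 108 = 2^2 · 3^3.
Divisors of 108: 1, 2, 3, 4, 6, 9, 12, 18, 27, 36, 54, 108.
Compute 102^d (mod 109) for the divisors d until we hit 1:
102^1 ≡ 102 (mod 109)
102^2 ≡ 49 (mod 109)
102^3 ≡ 93 (mod 109)
102^4 ≡ 3 (mod 109)
102^6 ≡ 38 (mod 109)
102^9 ≡ 46 (mod 109)
102^12 ≡ 27 (mod 109)
102^18 ≡ 45 (mod 109)
102^27 ≡ 108 (mod 109)
102^36 ≡ 63 (mod 109)
102^54 ≡ 1 (mod 109) ✓
So ord_109(102) = 54.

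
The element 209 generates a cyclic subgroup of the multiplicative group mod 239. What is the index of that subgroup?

1

By Lagrange's theorem, ord_239(209) divides φ(239) = 239 − 1 = 238 = 2 · 7 · 17.
Divisors of 238: 1, 2, 7, 14, 17, 34, 119, 238.
Compute 209^d (mod 239) for the divisors d until we hit 1:
209^1 ≡ 209 (mod 239)
209^2 ≡ 183 (mod 239)
209^7 ≡ 203 (mod 239)
209^14 ≡ 101 (mod 239)
209^17 ≡ 229 (mod 239)
209^34 ≡ 100 (mod 239)
209^119 ≡ 238 (mod 239)
209^238 ≡ 1 (mod 239) ✓
The order of 209 is 238, so the subgroup it generates has 238 elements.
[(Z/239Z)^× : ⟨209⟩] = 238/238 = 1.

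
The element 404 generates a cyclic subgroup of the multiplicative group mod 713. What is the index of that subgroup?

60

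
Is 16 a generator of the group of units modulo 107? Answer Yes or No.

φ(107) = 107 − 1 = 106 = 2 · 53.
An element g generates (Z/107Z)^× iff g^(106/q) ≢ 1 (mod 107) for each prime q ∈ {2, 53}.
16^53 ≡ 1 (mod 107)  [q = 2: ≡ 1 ✗]
16^2 ≡ 42 (mod 107)  [q = 53: ≢ 1 ✓]
Since 16^53 ≡ 1, the order of 16 divides 53 < 106, so 16 is not a primitive root.

No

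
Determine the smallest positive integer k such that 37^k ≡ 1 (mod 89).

8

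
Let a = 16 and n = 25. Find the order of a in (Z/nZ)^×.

By Lagrange's theorem, ord_25(16) divides φ(25) = φ(5^2) = 5·(5−1) = 20 = 2^2 · 5.
Divisors of 20: 1, 2, 4, 5, 10, 20.
Evaluate successive powers at the divisors of 20:
16^1 ≡ 16 (mod 25)
16^2 ≡ 6 (mod 25)
16^4 ≡ 11 (mod 25)
16^5 ≡ 1 (mod 25) ✓
The smallest such exponent is 5, so the order of 16 is 5.

5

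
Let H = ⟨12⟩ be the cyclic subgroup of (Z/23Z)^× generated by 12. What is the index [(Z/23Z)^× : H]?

Since 12 ∈ (Z/23Z)^×, its order divides φ(23) = 23 − 1 = 22 = 2 · 11.
Divisors of 22: 1, 2, 11, 22.
Check 12^d mod 23 for each divisor in increasing order:
12^1 ≡ 12
12^2 ≡ 6
12^11 ≡ 1
Thus |⟨12⟩| = ord(12) = 11.
The index is φ(23) / ord(12) = 22 / 11 = 2.

2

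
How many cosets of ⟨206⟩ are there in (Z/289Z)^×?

2

By Lagrange's theorem, ord_289(206) divides φ(289) = φ(17^2) = 17·(17−1) = 272 = 2^4 · 17.
Divisors of 272: 1, 2, 4, 8, 16, 17, 34, 68, 136, 272.
Test each divisor d:
206^1 ≡ 206
206^2 ≡ 242
206^4 ≡ 186
206^8 ≡ 205
206^16 ≡ 120
206^17 ≡ 155
206^34 ≡ 38
206^68 ≡ 288
206^136 ≡ 1
Thus |⟨206⟩| = ord(206) = 136.
Index = |(Z/289Z)^×| / |⟨206⟩| = 272 / 136 = 2.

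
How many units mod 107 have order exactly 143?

φ(107) = 107 − 1 = 106 = 2 · 53.
(Z/107Z)^× is cyclic (|G| = 106); a cyclic group of order m has exactly φ(d) elements of each order d | m, and none otherwise.
Since 143 ∤ 106, the count is 0.

0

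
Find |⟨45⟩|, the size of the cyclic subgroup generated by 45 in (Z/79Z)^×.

39

The order of 45 must divide φ(79) = 79 − 1 = 78 = 2 · 3 · 13.
Divisors of 78: 1, 2, 3, 6, 13, 26, 39, 78.
Check 45^d mod 79 for each divisor in increasing order:
45^1 ≡ 45
45^2 ≡ 50
45^3 ≡ 38
45^6 ≡ 22
45^13 ≡ 55
45^26 ≡ 23
45^39 ≡ 1
Hence ord(45) = 39.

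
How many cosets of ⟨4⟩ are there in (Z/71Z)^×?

2

Since 4 ∈ (Z/71Z)^×, its order divides φ(71) = 71 − 1 = 70 = 2 · 5 · 7.
Divisors of 70: 1, 2, 5, 7, 10, 14, 35, 70.
Check 4^d mod 71 for each divisor in increasing order:
4^1 ≡ 4
4^2 ≡ 16
4^5 ≡ 30
4^7 ≡ 54
4^10 ≡ 48
4^14 ≡ 5
4^35 ≡ 1
The order of 4 is 35, so the subgroup it generates has 35 elements.
[(Z/71Z)^× : ⟨4⟩] = 70/35 = 2.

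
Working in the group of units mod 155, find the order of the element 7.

60

By Lagrange's theorem, ord_155(7) divides φ(155) = φ(5·31) = (5−1)·(31−1) = 4·30 = 120 = 2^3 · 3 · 5.
Divisors of 120: 1, 2, 3, 4, 5, 6, 8, 10, 12, 15, 20, 24, 30, 40, 60, 120.
Check 7^d mod 155 for each divisor in increasing order:
7^1 ≡ 7
7^2 ≡ 49
7^3 ≡ 33
7^4 ≡ 76
7^5 ≡ 67
7^6 ≡ 4
7^8 ≡ 41
7^10 ≡ 149
7^12 ≡ 16
7^15 ≡ 63
7^20 ≡ 36
7^24 ≡ 101
7^30 ≡ 94
7^40 ≡ 56
7^60 ≡ 1
Therefore the multiplicative order of 7 modulo 155 is 60.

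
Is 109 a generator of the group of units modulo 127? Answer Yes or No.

φ(127) = 127 − 1 = 126 = 2 · 3^2 · 7.
Test 109^(126/q) mod 127 for each prime factor q of 126:
109^63 ≡ 126 (mod 127)  [q = 2: ≢ 1 ✓]
109^42 ≡ 19 (mod 127)  [q = 3: ≢ 1 ✓]
109^18 ≡ 2 (mod 127)  [q = 7: ≢ 1 ✓]
None equal 1, so ord_127(109) = 126: 109 is a primitive root.

Yes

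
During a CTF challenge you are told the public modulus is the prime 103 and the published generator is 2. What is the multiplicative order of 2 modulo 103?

The order of 2 must divide φ(103) = 103 − 1 = 102 = 2 · 3 · 17.
Divisors of 102: 1, 2, 3, 6, 17, 34, 51, 102.
Check 2^d mod 103 for each divisor in increasing order:
2^1 ≡ 2
2^2 ≡ 4
2^3 ≡ 8
2^6 ≡ 64
2^17 ≡ 56
2^34 ≡ 46
2^51 ≡ 1
So ord_103(2) = 51.

51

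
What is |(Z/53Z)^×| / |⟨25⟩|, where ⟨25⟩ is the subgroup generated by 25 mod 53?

2

By Lagrange's theorem, ord_53(25) divides φ(53) = 53 − 1 = 52 = 2^2 · 13.
Divisors of 52: 1, 2, 4, 13, 26, 52.
Evaluate successive powers at the divisors of 52:
25^1 ≡ 25 (mod 53)
25^2 ≡ 42 (mod 53)
25^4 ≡ 15 (mod 53)
25^13 ≡ 52 (mod 53)
25^26 ≡ 1 (mod 53) ✓
Thus |⟨25⟩| = ord(25) = 26.
[(Z/53Z)^× : ⟨25⟩] = 52/26 = 2.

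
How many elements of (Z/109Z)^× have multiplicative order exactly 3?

2

φ(109) = 109 − 1 = 108 = 2^2 · 3^3.
In a cyclic group of order 108, there are φ(d) elements of order d for each divisor d of 108, and zero for non-divisors.
3 | 108, and φ(3) = 3 − 1 = 2.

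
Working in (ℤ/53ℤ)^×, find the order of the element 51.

The order of 51 must divide φ(53) = 53 − 1 = 52 = 2^2 · 13.
Divisors of 52: 1, 2, 4, 13, 26, 52.
Compute 51^d (mod 53) for the divisors d until we hit 1:
51^1 ≡ 51 (mod 53)
51^2 ≡ 4 (mod 53)
51^4 ≡ 16 (mod 53)
51^13 ≡ 23 (mod 53)
51^26 ≡ 52 (mod 53)
51^52 ≡ 1 (mod 53) ✓
Therefore the multiplicative order of 51 modulo 53 is 52.

52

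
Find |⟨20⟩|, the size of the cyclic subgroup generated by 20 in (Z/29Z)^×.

Since 20 ∈ (Z/29Z)^×, its order divides φ(29) = 29 − 1 = 28 = 2^2 · 7.
Divisors of 28: 1, 2, 4, 7, 14, 28.
Test each divisor d:
20^1 ≡ 20
20^2 ≡ 23
20^4 ≡ 7
20^7 ≡ 1
Therefore the multiplicative order of 20 modulo 29 is 7.

7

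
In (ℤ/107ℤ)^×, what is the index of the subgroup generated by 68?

The order of 68 must divide φ(107) = 107 − 1 = 106 = 2 · 53.
Divisors of 106: 1, 2, 53, 106.
Compute 68^d (mod 107) for the divisors d until we hit 1:
68^1 ≡ 68
68^2 ≡ 23
68^53 ≡ 106
68^106 ≡ 1
So ord_107(68) = 106, hence |⟨68⟩| = 106.
The index is φ(107) / ord(68) = 106 / 106 = 1.

1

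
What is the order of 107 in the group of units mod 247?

6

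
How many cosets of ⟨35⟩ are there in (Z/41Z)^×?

1

The order of 35 must divide φ(41) = 41 − 1 = 40 = 2^3 · 5.
Divisors of 40: 1, 2, 4, 5, 8, 10, 20, 40.
Check 35^d mod 41 for each divisor in increasing order:
35^1 ≡ 35
35^2 ≡ 36
35^4 ≡ 25
35^5 ≡ 14
35^8 ≡ 10
35^10 ≡ 32
35^20 ≡ 40
35^40 ≡ 1
So ord_41(35) = 40, hence |⟨35⟩| = 40.
Index = |(Z/41Z)^×| / |⟨35⟩| = 40 / 40 = 1.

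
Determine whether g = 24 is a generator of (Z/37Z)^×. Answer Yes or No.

Yes

φ(37) = 37 − 1 = 36 = 2^2 · 3^2.
24 is a primitive root mod 37 iff 24^(φ(37)/q) ≢ 1 for every prime q | φ(37), i.e. q ∈ {2, 3}.
24^18 ≡ 36 (mod 37)  [q = 2: ≢ 1 ✓]
24^12 ≡ 10 (mod 37)  [q = 3: ≢ 1 ✓]
None equal 1, so ord_37(24) = 36: 24 is a primitive root.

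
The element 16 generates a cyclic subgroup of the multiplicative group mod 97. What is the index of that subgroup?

ord(16) | φ(97) = 97 − 1 = 96 = 2^5 · 3.
Divisors of 96: 1, 2, 3, 4, 6, 8, 12, 16, 24, 32, 48, 96.
Test each divisor d:
16^1 ≡ 16 (mod 97)
16^2 ≡ 62 (mod 97)
16^3 ≡ 22 (mod 97)
16^4 ≡ 61 (mod 97)
16^6 ≡ 96 (mod 97)
16^8 ≡ 35 (mod 97)
16^12 ≡ 1 (mod 97) ✓
Thus |⟨16⟩| = ord(16) = 12.
The index is φ(97) / ord(16) = 96 / 12 = 8.

8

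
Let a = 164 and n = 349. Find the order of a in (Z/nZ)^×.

174

The order of 164 must divide φ(349) = 349 − 1 = 348 = 2^2 · 3 · 29.
Divisors of 348: 1, 2, 3, 4, 6, 12, 29, 58, 87, 116, 174, 348.
Evaluate successive powers at the divisors of 348:
164^1 ≡ 164 (mod 349)
164^2 ≡ 23 (mod 349)
164^3 ≡ 282 (mod 349)
164^4 ≡ 180 (mod 349)
164^6 ≡ 301 (mod 349)
164^12 ≡ 210 (mod 349)
164^29 ≡ 227 (mod 349)
164^58 ≡ 226 (mod 349)
164^87 ≡ 348 (mod 349)
164^116 ≡ 122 (mod 349)
164^174 ≡ 1 (mod 349) ✓
The smallest such exponent is 174, so the order of 164 is 174.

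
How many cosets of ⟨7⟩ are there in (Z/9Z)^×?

2

The order of 7 must divide φ(9) = φ(3^2) = 3·(3−1) = 6 = 2 · 3.
Divisors of 6: 1, 2, 3, 6.
Check 7^d mod 9 for each divisor in increasing order:
7^1 ≡ 7 (mod 9)
7^2 ≡ 4 (mod 9)
7^3 ≡ 1 (mod 9) ✓
So ord_9(7) = 3, hence |⟨7⟩| = 3.
Index = |(Z/9Z)^×| / |⟨7⟩| = 6 / 3 = 2.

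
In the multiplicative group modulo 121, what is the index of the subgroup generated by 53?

2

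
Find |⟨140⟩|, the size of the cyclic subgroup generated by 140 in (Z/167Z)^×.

The order of 140 must divide φ(167) = 167 − 1 = 166 = 2 · 83.
Divisors of 166: 1, 2, 83, 166.
Test each divisor d:
140^1 ≡ 140
140^2 ≡ 61
140^83 ≡ 166
140^166 ≡ 1
So ord_167(140) = 166.

166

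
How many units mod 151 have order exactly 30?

φ(151) = 151 − 1 = 150 = 2 · 3 · 5^2.
(Z/151Z)^× is cyclic (|G| = 150); a cyclic group of order m has exactly φ(d) elements of each order d | m, and none otherwise.
30 = 2 · 3 · 5 divides 150, and φ(30) = 8.

8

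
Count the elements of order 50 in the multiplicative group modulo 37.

φ(37) = 37 − 1 = 36 = 2^2 · 3^2.
Since (Z/37Z)^× is cyclic of order 36, the number of elements of order d is φ(d) when d | 36 and 0 otherwise.
50 does not divide 36, so no element of (Z/37Z)^× has order 50.

0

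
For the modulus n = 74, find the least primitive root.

5

φ(74) = φ(2)·φ(37) = 1·36 = 36 = 2^2 · 3^2.
g is a primitive root iff g^(36/q) ≢ 1 (mod 74) for each prime q ∈ {2, 3}.
g = 2: gcd(2, 74) = 2 > 1, not a unit — skip.
g = 3: 3^18 ≡ 1 — hits 1, so not a primitive root.
g = 4: gcd(4, 74) = 2 > 1, not a unit — skip.
g = 5: 5^18 ≡ 73; 5^12 ≡ 47 — none is 1, so 5 is a primitive root.
Hence the least primitive root of 74 is 5.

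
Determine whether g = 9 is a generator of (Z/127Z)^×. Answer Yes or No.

φ(127) = 127 − 1 = 126 = 2 · 3^2 · 7.
An element g generates (Z/127Z)^× iff g^(126/q) ≢ 1 (mod 127) for each prime q ∈ {2, 3, 7}.
9^63 ≡ 1 (mod 127)  [q = 2: ≡ 1 ✗]
9^42 ≡ 19 (mod 127)  [q = 3: ≢ 1 ✓]
9^18 ≡ 16 (mod 127)  [q = 7: ≢ 1 ✓]
The check at q = 2 fails, so 9 generates a proper subgroup.

No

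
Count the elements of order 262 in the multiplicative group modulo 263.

130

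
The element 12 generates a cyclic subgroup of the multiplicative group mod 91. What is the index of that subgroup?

12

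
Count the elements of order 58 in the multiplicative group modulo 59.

28

φ(59) = 59 − 1 = 58 = 2 · 29.
In a cyclic group of order 58, there are φ(d) elements of order d for each divisor d of 58, and zero for non-divisors.
58 = 2 · 29 divides 58, and φ(58) = 28.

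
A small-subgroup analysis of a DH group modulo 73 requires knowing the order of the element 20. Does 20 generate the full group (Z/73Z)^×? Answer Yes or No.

Yes

φ(73) = 73 − 1 = 72 = 2^3 · 3^2.
Test 20^(72/q) mod 73 for each prime factor q of 72:
20^36 ≡ 72 (mod 73)  [q = 2: ≢ 1 ✓]
20^24 ≡ 64 (mod 73)  [q = 3: ≢ 1 ✓]
All checks pass, so 20 has order 72 and is a primitive root modulo 73.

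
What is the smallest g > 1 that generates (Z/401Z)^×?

3

φ(401) = 401 − 1 = 400 = 2^4 · 5^2.
Test candidates g = 2, 3, … against the prime factors q ∈ {2, 5} of φ(401): g is a generator iff g^(400/q) ≢ 1 for every such q.
g = 2: 2^200 ≡ 1 — hits 1, so not a primitive root.
g = 3: 3^200 ≡ 400; 3^80 ≡ 72 — none is 1, so 3 is a primitive root.
The smallest primitive root modulo 401 is 3.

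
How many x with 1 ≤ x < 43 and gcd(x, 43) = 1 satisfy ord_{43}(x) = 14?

6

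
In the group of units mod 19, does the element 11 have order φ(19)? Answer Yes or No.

No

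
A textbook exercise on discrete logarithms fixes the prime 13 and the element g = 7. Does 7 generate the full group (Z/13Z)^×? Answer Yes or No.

Yes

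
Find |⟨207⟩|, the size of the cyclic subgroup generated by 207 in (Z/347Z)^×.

Since 207 ∈ (Z/347Z)^×, its order divides φ(347) = 347 − 1 = 346 = 2 · 173.
Divisors of 346: 1, 2, 173, 346.
Evaluate successive powers at the divisors of 346:
207^1 ≡ 207 (mod 347)
207^2 ≡ 168 (mod 347)
207^173 ≡ 346 (mod 347)
207^346 ≡ 1 (mod 347) ✓
Hence ord(207) = 346.

346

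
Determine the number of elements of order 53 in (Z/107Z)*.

52

φ(107) = 107 − 1 = 106 = 2 · 53.
(Z/107Z)^× is cyclic (|G| = 106); a cyclic group of order m has exactly φ(d) elements of each order d | m, and none otherwise.
53 | 106, and φ(53) = 53 − 1 = 52.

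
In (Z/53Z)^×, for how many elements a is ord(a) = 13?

φ(53) = 53 − 1 = 52 = 2^2 · 13.
In a cyclic group of order 52, there are φ(d) elements of order d for each divisor d of 52, and zero for non-divisors.
13 | 52, and φ(13) = 13 − 1 = 12.

12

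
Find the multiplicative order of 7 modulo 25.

4

By Lagrange's theorem, ord_25(7) divides φ(25) = φ(5^2) = 5·(5−1) = 20 = 2^2 · 5.
Divisors of 20: 1, 2, 4, 5, 10, 20.
Check 7^d mod 25 for each divisor in increasing order:
7^1 ≡ 7 (mod 25)
7^2 ≡ 24 (mod 25)
7^4 ≡ 1 (mod 25) ✓
Hence ord(7) = 4.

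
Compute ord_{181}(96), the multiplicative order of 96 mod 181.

180

By Lagrange's theorem, ord_181(96) divides φ(181) = 181 − 1 = 180 = 2^2 · 3^2 · 5.
Divisors of 180: 1, 2, 3, 4, 5, 6, 9, 10, 12, 15, 18, 20, 30, 36, 45, 60, 90, 180.
Evaluate successive powers at the divisors of 180:
96^1 ≡ 96 (mod 181)
96^2 ≡ 166 (mod 181)
96^3 ≡ 8 (mod 181)
96^4 ≡ 44 (mod 181)
96^5 ≡ 61 (mod 181)
96^6 ≡ 64 (mod 181)
96^9 ≡ 150 (mod 181)
96^10 ≡ 101 (mod 181)
96^12 ≡ 114 (mod 181)
96^15 ≡ 7 (mod 181)
96^18 ≡ 56 (mod 181)
96^20 ≡ 65 (mod 181)
96^30 ≡ 49 (mod 181)
96^36 ≡ 59 (mod 181)
96^45 ≡ 162 (mod 181)
96^60 ≡ 48 (mod 181)
96^90 ≡ 180 (mod 181)
96^180 ≡ 1 (mod 181) ✓
The smallest such exponent is 180, so the order of 96 is 180.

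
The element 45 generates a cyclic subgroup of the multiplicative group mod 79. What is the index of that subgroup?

2

ord(45) | φ(79) = 79 − 1 = 78 = 2 · 3 · 13.
Divisors of 78: 1, 2, 3, 6, 13, 26, 39, 78.
Test each divisor d:
45^1 ≡ 45 (mod 79)
45^2 ≡ 50 (mod 79)
45^3 ≡ 38 (mod 79)
45^6 ≡ 22 (mod 79)
45^13 ≡ 55 (mod 79)
45^26 ≡ 23 (mod 79)
45^39 ≡ 1 (mod 79) ✓
So ord_79(45) = 39, hence |⟨45⟩| = 39.
Index = |(Z/79Z)^×| / |⟨45⟩| = 78 / 39 = 2.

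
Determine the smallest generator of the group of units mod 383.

φ(383) = 383 − 1 = 382 = 2 · 191.
Test candidates g = 2, 3, … against the prime factors q ∈ {2, 191} of φ(383): g is a generator iff g^(382/q) ≢ 1 for every such q.
g = 2: 2^191 ≡ 1 — hits 1, so not a primitive root.
g = 3: 3^191 ≡ 1 — hits 1, so not a primitive root.
g = 4: 4^191 ≡ 1 — hits 1, so not a primitive root.
g = 5: 5^191 ≡ 382; 5^2 ≡ 25 — none is 1, so 5 is a primitive root.
The smallest primitive root modulo 383 is 5.

5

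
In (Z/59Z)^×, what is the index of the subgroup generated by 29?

ord(29) | φ(59) = 59 − 1 = 58 = 2 · 29.
Divisors of 58: 1, 2, 29, 58.
Compute 29^d (mod 59) for the divisors d until we hit 1:
29^1 ≡ 29 (mod 59)
29^2 ≡ 15 (mod 59)
29^29 ≡ 1 (mod 59) ✓
So ord_59(29) = 29, hence |⟨29⟩| = 29.
[(Z/59Z)^× : ⟨29⟩] = 58/29 = 2.

2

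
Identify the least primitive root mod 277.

5

φ(277) = 277 − 1 = 276 = 2^2 · 3 · 23.
g is a primitive root iff g^(276/q) ≢ 1 (mod 277) for each prime q ∈ {2, 3, 23}.
g = 2: 2^138 ≡ 276; 2^92 ≡ 1 — hits 1, so not a primitive root.
g = 3: 3^138 ≡ 1 — hits 1, so not a primitive root.
g = 4: 4^138 ≡ 1 — hits 1, so not a primitive root.
g = 5: 5^138 ≡ 276; 5^92 ≡ 116; 5^12 ≡ 27 — none is 1, so 5 is a primitive root.
Hence the least primitive root of 277 is 5.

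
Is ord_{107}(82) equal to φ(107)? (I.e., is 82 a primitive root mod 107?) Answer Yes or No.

Yes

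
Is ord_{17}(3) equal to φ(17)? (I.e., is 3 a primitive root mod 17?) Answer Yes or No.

Yes

φ(17) = 17 − 1 = 16 = 2^4.
Test 3^(16/q) mod 17 for each prime factor q of 16:
3^8 ≡ 16 (mod 17)  [q = 2: ≢ 1 ✓]
None equal 1, so ord_17(3) = 16: 3 is a primitive root.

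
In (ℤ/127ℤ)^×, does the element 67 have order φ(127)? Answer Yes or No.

Yes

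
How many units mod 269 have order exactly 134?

66

φ(269) = 269 − 1 = 268 = 2^2 · 67.
Since (Z/269Z)^× is cyclic of order 268, the number of elements of order d is φ(d) when d | 268 and 0 otherwise.
134 = 2 · 67 divides 268, and φ(134) = 66.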